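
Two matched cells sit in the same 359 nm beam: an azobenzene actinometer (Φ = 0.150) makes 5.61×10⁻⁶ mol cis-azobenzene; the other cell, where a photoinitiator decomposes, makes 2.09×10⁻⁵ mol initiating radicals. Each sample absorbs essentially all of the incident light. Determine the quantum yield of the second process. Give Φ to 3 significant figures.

Φ = 0.559

Photons absorbed by the actinometer: 5.61×10⁻⁶ / 0.150 = 3.740×10⁻⁵ mol.
Φ(unknown) = 2.09×10⁻⁵ / 3.740×10⁻⁵ = 0.559.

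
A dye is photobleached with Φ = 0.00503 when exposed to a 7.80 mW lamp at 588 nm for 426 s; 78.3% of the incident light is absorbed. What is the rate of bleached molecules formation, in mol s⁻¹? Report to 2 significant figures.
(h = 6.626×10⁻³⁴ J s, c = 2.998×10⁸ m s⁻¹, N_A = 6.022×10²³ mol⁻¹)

1.5×10⁻¹⁰ mol s⁻¹

Photon energy at 588 nm: hc/λ = (6.626×10⁻³⁴)(2.998×10⁸)/(588×10⁻⁹) = 3.378×10⁻¹⁹ J.
Energy delivered: (7.80 mW)(426 s) = 3.323 J.
Photons incident: 3.323 / 3.378×10⁻¹⁹ = 9.837×10¹⁸, i.e. 9.837×10¹⁸/6.022×10²³ = 1.634×10⁻⁵ mol.
Photons absorbed: 0.783 × 1.634×10⁻⁵ = 1.279×10⁻⁵ mol.
Product formed: 0.00503 × 1.279×10⁻⁵ = 6.433×10⁻⁸ mol.
Rate: 6.433×10⁻⁸ / 426 s = 1.5×10⁻¹⁰ mol s⁻¹.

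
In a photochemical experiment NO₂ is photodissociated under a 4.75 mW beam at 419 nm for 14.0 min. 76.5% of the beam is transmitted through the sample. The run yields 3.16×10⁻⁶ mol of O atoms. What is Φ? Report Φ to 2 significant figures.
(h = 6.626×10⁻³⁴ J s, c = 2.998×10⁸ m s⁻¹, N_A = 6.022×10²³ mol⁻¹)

Φ = 0.96

Photon energy at 419 nm: hc/λ = (6.626×10⁻³⁴)(2.998×10⁸)/(419×10⁻⁹) = 4.741×10⁻¹⁹ J.
Energy delivered: (4.75 mW)(840 s) = 3.990 J.
Photons incident: 3.990 / 4.741×10⁻¹⁹ = 8.416×10¹⁸, i.e. 8.416×10¹⁸/6.022×10²³ = 1.398×10⁻⁵ mol.
Fraction absorbed: 1 − 76.5/100 = 0.2350.
Photons absorbed: 0.2350 × 1.398×10⁻⁵ = 3.285×10⁻⁶ mol.
Φ = 3.16×10⁻⁶ mol / 3.285×10⁻⁶ mol photons = 0.96.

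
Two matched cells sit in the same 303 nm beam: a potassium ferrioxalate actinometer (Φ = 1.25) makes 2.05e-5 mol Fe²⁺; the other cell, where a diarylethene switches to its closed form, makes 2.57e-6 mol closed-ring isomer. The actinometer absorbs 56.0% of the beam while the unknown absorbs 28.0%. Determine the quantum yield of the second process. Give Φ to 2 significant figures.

Φ = 0.31

Photons absorbed by the actinometer: 2.05e-5 / 1.25 = 1.640e-5 mol.
Incident flux: 1.640e-5 / 0.560 = 2.929e-5 einstein.
Absorbed by unknown: 0.280 × 2.929e-5 = 8.201e-6 mol.
Φ(unknown) = 2.57e-6 / 8.201e-6 = 0.31.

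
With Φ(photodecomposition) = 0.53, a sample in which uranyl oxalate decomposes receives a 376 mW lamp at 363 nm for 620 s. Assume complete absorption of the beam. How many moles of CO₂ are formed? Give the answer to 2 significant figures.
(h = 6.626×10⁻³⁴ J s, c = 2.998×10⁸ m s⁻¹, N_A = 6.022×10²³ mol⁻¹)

3.7×10⁻⁴ mol

Photon energy at 363 nm: hc/λ = (6.626×10⁻³⁴)(2.998×10⁸)/(363×10⁻⁹) = 5.472×10⁻¹⁹ J.
Energy delivered: (376 mW)(620 s) = 233.1 J.
Photons incident: 233.1 / 5.472×10⁻¹⁹ = 4.260×10²⁰, i.e. 4.260×10²⁰/6.022×10²³ = 7.074×10⁻⁴ mol.
Product: Φ × n_abs = 0.53 × 7.074×10⁻⁴ = 3.749×10⁻⁴ mol.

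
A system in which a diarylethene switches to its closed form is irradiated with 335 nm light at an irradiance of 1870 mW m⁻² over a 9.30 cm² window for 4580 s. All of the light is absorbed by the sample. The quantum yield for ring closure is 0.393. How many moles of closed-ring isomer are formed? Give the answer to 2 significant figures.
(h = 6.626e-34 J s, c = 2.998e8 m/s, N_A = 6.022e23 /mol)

8.8e-6 mol

Photon energy at 335 nm: hc/λ = (6.626e-34)(2.998e8)/(335e-9) = 5.930e-19 J.
Energy delivered: (1870 mW m⁻²)(9.30e-4 m²)(4580 s) = 7.965 J.
Photons incident: 7.965 / 5.930e-19 = 1.343e19, i.e. 1.343e19/6.022e23 = 2.230e-5 mol.
Product: Φ × n_abs = 0.393 × 2.230e-5 = 8.764e-6 mol.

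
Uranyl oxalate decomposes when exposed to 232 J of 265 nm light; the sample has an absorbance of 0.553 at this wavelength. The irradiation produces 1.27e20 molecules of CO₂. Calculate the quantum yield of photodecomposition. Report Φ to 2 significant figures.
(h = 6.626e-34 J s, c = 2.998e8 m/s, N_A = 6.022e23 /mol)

Product: 1.27e20 / 6.022e23 = 2.109e-4 mol.
Photon energy at 265 nm: hc/λ = (6.626e-34)(2.998e8)/(265e-9) = 7.496e-19 J.
Photons incident: 232 / 7.496e-19 = 3.095e20, i.e. 3.095e20/6.022e23 = 5.139e-4 mol.
Fraction absorbed: 1 − 10^(−0.553) = 0.7201.
Photons absorbed: 0.7201 × 5.139e-4 = 3.701e-4 mol.
Φ = 2.109e-4 mol / 3.701e-4 mol photons = 0.57.

Φ = 0.57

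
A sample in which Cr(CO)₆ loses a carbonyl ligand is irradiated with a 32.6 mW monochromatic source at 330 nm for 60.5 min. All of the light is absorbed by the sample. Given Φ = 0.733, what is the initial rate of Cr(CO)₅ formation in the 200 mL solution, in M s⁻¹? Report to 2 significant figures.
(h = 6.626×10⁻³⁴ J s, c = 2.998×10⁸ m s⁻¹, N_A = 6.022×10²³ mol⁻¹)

Photon energy at 330 nm: hc/λ = (6.626×10⁻³⁴)(2.998×10⁸)/(330×10⁻⁹) = 6.020×10⁻¹⁹ J.
Energy delivered: (32.6 mW)(3630 s) = 118.3 J.
Photons incident: 118.3 / 6.020×10⁻¹⁹ = 1.965×10²⁰, i.e. 1.965×10²⁰/6.022×10²³ = 3.263×10⁻⁴ mol.
Product formed: 0.733 × 3.263×10⁻⁴ = 2.392×10⁻⁴ mol.
Rate: 2.392×10⁻⁴ mol / (3630 s × 0.2 L) = 3.3×10⁻⁷ M s⁻¹.

3.3×10⁻⁷ M s⁻¹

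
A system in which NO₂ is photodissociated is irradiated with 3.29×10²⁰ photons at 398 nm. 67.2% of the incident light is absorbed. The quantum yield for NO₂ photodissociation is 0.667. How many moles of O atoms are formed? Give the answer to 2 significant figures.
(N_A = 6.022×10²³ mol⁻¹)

2.4×10⁻⁴ mol

Moles of photons: 3.29×10²⁰ / 6.022×10²³ = 5.463×10⁻⁴ mol.
Photons absorbed: 0.672 × 5.463×10⁻⁴ = 3.671×10⁻⁴ mol.
Product: Φ × n_abs = 0.667 × 3.671×10⁻⁴ = 2.449×10⁻⁴ mol.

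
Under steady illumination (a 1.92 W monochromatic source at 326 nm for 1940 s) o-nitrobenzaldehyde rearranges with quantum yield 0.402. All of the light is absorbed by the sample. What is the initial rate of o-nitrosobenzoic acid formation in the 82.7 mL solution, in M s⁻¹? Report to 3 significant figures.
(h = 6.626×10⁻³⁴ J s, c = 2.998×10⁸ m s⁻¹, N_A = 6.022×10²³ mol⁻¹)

Photon energy at 326 nm: hc/λ = (6.626×10⁻³⁴)(2.998×10⁸)/(326×10⁻⁹) = 6.093×10⁻¹⁹ J.
Energy delivered: (1.92 W)(1940 s) = 3725 J.
Photons incident: 3725 / 6.093×10⁻¹⁹ = 6.114×10²¹, i.e. 6.114×10²¹/6.022×10²³ = 0.01015 mol.
Product formed: 0.402 × 0.01015 = 0.004080 mol.
Rate: 0.004080 mol / (1940 s × 0.0827 L) = 2.54×10⁻⁵ M s⁻¹.

2.54×10⁻⁵ M s⁻¹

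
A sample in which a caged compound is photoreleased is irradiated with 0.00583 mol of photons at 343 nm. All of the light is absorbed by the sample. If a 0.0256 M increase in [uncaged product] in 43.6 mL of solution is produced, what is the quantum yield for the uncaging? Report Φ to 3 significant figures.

Φ = 0.191

Product: (0.0256 M)(0.0436 L) = 0.001116 mol.
Φ = 0.001116 mol / 0.00583 mol photons = 0.191.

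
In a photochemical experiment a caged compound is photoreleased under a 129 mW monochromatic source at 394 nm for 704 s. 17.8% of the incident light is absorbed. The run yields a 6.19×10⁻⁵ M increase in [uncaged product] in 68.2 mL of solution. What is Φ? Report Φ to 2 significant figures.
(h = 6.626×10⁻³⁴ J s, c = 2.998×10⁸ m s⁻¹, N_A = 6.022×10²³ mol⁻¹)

Φ = 0.079

Product: (6.19×10⁻⁵ M)(0.0682 L) = 4.222×10⁻⁶ mol.
Photon energy at 394 nm: hc/λ = (6.626×10⁻³⁴)(2.998×10⁸)/(394×10⁻⁹) = 5.042×10⁻¹⁹ J.
Energy delivered: (129 mW)(704 s) = 90.82 J.
Photons incident: 90.82 / 5.042×10⁻¹⁹ = 1.801×10²⁰, i.e. 1.801×10²⁰/6.022×10²³ = 2.991×10⁻⁴ mol.
Photons absorbed: 0.178 × 2.991×10⁻⁴ = 5.324×10⁻⁵ mol.
Φ = 4.222×10⁻⁶ mol / 5.324×10⁻⁵ mol photons = 0.079.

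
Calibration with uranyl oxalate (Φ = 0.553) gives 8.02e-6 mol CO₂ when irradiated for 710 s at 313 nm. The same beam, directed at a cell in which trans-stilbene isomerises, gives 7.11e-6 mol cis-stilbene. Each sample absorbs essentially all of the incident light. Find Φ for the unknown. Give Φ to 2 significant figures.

Photons absorbed by the actinometer: 8.02e-6 / 0.553 = 1.450e-5 mol.
Φ(unknown) = 7.11e-6 / 1.450e-5 = 0.49.

Φ = 0.49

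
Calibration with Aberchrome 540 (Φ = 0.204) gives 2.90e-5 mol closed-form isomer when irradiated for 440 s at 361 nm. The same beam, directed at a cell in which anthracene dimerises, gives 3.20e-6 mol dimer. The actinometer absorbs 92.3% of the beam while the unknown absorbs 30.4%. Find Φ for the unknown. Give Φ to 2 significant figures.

Φ = 0.068

Photons absorbed by the actinometer: 2.90e-5 / 0.204 = 1.422e-4 mol.
Incident flux: 1.422e-4 / 0.923 = 1.541e-4 einstein.
Absorbed by unknown: 0.304 × 1.541e-4 = 4.685e-5 mol.
Φ(unknown) = 3.20e-6 / 4.685e-5 = 0.068.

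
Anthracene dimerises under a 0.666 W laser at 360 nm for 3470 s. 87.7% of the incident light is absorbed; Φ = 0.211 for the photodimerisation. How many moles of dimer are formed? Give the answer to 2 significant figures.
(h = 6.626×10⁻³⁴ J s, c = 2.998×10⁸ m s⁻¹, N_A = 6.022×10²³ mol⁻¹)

Photon energy at 360 nm: hc/λ = (6.626×10⁻³⁴)(2.998×10⁸)/(360×10⁻⁹) = 5.518×10⁻¹⁹ J.
Energy delivered: (0.666 W)(3470 s) = 2311 J.
Photons incident: 2311 / 5.518×10⁻¹⁹ = 4.188×10²¹, i.e. 4.188×10²¹/6.022×10²³ = 0.006955 mol.
Photons absorbed: 0.877 × 0.006955 = 0.006100 mol.
Product: Φ × n_abs = 0.211 × 0.006100 = 0.001287 mol.

0.0013 mol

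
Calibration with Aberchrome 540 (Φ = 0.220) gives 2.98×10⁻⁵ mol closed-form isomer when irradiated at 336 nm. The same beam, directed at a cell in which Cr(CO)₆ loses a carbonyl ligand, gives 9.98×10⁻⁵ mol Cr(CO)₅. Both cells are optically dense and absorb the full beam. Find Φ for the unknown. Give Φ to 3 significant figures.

Φ = 0.737

Photons absorbed by the actinometer: 2.98×10⁻⁵ / 0.220 = 1.355×10⁻⁴ mol.
Φ(unknown) = 9.98×10⁻⁵ / 1.355×10⁻⁴ = 0.737.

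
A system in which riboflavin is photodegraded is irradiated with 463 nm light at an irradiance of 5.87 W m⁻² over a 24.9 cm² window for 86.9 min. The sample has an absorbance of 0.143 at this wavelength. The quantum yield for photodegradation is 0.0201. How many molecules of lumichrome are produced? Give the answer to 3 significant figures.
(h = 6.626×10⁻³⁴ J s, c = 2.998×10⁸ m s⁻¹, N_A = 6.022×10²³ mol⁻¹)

1.00×10¹⁸ molecules

Photon energy at 463 nm: hc/λ = (6.626×10⁻³⁴)(2.998×10⁸)/(463×10⁻⁹) = 4.290×10⁻¹⁹ J.
Energy delivered: (5.87 W m⁻²)(24.9×10⁻⁴ m²)(5214 s) = 76.21 J.
Photons incident: 76.21 / 4.290×10⁻¹⁹ = 1.776×10²⁰, i.e. 1.776×10²⁰/6.022×10²³ = 2.949×10⁻⁴ mol.
Fraction absorbed: 1 − 10^(−0.143) = 0.2806.
Photons absorbed: 0.2806 × 2.949×10⁻⁴ = 8.275×10⁻⁵ mol.
Product: Φ × n_abs = 0.0201 × 8.275×10⁻⁵ = 1.663×10⁻⁶ mol.
As a count: 1.663×10⁻⁶ × 6.022×10²³ = 1.00×10¹⁸.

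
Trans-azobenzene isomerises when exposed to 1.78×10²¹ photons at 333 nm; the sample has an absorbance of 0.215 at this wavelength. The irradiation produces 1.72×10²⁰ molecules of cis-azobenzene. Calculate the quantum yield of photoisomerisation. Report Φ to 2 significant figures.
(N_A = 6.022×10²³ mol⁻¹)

Φ = 0.25

Product: 1.72×10²⁰ / 6.022×10²³ = 2.856×10⁻⁴ mol.
Moles of photons: 1.78×10²¹ / 6.022×10²³ = 0.002956 mol.
Fraction absorbed: 1 − 10^(−0.215) = 0.3905.
Photons absorbed: 0.3905 × 0.002956 = 0.001154 mol.
Φ = 2.856×10⁻⁴ mol / 0.001154 mol photons = 0.25.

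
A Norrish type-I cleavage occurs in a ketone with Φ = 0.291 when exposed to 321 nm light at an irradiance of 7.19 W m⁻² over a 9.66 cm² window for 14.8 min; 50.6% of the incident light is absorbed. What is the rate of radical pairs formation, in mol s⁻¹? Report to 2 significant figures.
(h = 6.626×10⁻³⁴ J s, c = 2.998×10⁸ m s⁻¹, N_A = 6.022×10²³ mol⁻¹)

Photon energy at 321 nm: hc/λ = (6.626×10⁻³⁴)(2.998×10⁸)/(321×10⁻⁹) = 6.188×10⁻¹⁹ J.
Energy delivered: (7.19 W m⁻²)(9.66×10⁻⁴ m²)(888 s) = 6.168 J.
Photons incident: 6.168 / 6.188×10⁻¹⁹ = 9.968×10¹⁸, i.e. 9.968×10¹⁸/6.022×10²³ = 1.655×10⁻⁵ mol.
Photons absorbed: 0.506 × 1.655×10⁻⁵ = 8.374×10⁻⁶ mol.
Product formed: 0.291 × 8.374×10⁻⁶ = 2.437×10⁻⁶ mol.
Rate: 2.437×10⁻⁶ / 888 s = 2.7×10⁻⁹ mol s⁻¹.

2.7×10⁻⁹ mol s⁻¹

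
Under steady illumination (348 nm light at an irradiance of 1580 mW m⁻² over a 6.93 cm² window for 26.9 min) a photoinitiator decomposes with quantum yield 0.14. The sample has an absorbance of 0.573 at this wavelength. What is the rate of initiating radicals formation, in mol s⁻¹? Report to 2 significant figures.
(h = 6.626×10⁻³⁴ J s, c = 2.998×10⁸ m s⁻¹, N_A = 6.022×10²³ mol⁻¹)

Photon energy at 348 nm: hc/λ = (6.626×10⁻³⁴)(2.998×10⁸)/(348×10⁻⁹) = 5.708×10⁻¹⁹ J.
Energy delivered: (1580 mW m⁻²)(6.93×10⁻⁴ m²)(1614 s) = 1.767 J.
Photons incident: 1.767 / 5.708×10⁻¹⁹ = 3.096×10¹⁸, i.e. 3.096×10¹⁸/6.022×10²³ = 5.141×10⁻⁶ mol.
Fraction absorbed: 1 − 10^(−0.573) = 0.7327.
Photons absorbed: 0.7327 × 5.141×10⁻⁶ = 3.767×10⁻⁶ mol.
Product formed: 0.14 × 3.767×10⁻⁶ = 5.274×10⁻⁷ mol.
Rate: 5.274×10⁻⁷ / 1614 s = 3.3×10⁻¹⁰ mol s⁻¹.

3.3×10⁻¹⁰ mol s⁻¹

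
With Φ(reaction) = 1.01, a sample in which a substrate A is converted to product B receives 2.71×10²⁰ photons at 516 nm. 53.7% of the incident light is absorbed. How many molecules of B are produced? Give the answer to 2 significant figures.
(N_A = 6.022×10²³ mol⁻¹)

Moles of photons: 2.71×10²⁰ / 6.022×10²³ = 4.500×10⁻⁴ mol.
Photons absorbed: 0.537 × 4.500×10⁻⁴ = 2.417×10⁻⁴ mol.
Product: Φ × n_abs = 1.01 × 2.417×10⁻⁴ = 2.441×10⁻⁴ mol.
As a count: 2.441×10⁻⁴ × 6.022×10²³ = 1.5×10²⁰.

1.5×10²⁰ molecules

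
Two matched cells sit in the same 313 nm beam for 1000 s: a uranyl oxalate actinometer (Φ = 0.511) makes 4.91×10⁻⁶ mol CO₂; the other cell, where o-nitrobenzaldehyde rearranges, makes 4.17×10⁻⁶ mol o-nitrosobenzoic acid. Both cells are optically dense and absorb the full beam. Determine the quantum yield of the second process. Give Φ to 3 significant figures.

Photons absorbed by the actinometer: 4.91×10⁻⁶ / 0.511 = 9.609×10⁻⁶ mol.
Φ(unknown) = 4.17×10⁻⁶ / 9.609×10⁻⁶ = 0.434.

Φ = 0.434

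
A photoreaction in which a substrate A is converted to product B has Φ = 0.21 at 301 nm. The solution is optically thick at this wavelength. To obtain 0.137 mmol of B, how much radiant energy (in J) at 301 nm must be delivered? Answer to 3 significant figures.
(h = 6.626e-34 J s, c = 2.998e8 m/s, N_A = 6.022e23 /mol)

259 J

Product: 0.137 mmol = 1.37e-4 mol.
Photons that must be absorbed: 1.37e-4 / 0.21 = 6.524e-4 mol.
Photon energy: hc/λ = 6.600e-19 J; per mole, 3.975e5 J mol⁻¹.
Energy required: 6.524e-4 × 3.975e5 = 259 J.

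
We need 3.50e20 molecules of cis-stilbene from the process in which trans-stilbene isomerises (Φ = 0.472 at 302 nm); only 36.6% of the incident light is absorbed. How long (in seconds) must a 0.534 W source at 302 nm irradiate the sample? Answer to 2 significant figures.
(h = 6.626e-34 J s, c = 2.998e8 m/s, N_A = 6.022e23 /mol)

t ≈ 2500 s

Product: 3.50e20 / 6.022e23 = 5.812e-4 mol.
Photons that must be absorbed: 5.812e-4 / 0.472 = 0.001231 mol.
Incident photons needed: 0.001231 / 0.366 = 0.003363 mol.
Photon energy: hc/λ = 6.578e-19 J; per mole, 3.961e5 J mol⁻¹.
Energy required: 0.003363 × 3.961e5 = 1332 J.
Time: 1332 J / 0.534 W = 2500 s.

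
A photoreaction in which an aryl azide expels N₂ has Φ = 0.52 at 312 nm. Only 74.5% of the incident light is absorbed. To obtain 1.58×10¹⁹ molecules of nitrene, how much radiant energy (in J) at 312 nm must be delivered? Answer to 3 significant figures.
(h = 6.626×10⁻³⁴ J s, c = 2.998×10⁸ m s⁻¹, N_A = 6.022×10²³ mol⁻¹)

Product: 1.58×10¹⁹ / 6.022×10²³ = 2.624×10⁻⁵ mol.
Photons that must be absorbed: 2.624×10⁻⁵ / 0.52 = 5.046×10⁻⁵ mol.
Incident photons needed: 5.046×10⁻⁵ / 0.745 = 6.773×10⁻⁵ mol.
Photon energy: hc/λ = 6.367×10⁻¹⁹ J; per mole, 3.834×10⁵ J mol⁻¹.
Energy required: 6.773×10⁻⁵ × 3.834×10⁵ = 26.0 J.

26.0 J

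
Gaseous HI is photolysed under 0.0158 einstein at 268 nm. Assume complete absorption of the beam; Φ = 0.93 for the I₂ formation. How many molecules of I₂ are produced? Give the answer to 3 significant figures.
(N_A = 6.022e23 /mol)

8.85e21 molecules

Product: Φ × n_abs = 0.93 × 0.0158 = 0.01469 mol.
As a count: 0.01469 × 6.022e23 = 8.85e21.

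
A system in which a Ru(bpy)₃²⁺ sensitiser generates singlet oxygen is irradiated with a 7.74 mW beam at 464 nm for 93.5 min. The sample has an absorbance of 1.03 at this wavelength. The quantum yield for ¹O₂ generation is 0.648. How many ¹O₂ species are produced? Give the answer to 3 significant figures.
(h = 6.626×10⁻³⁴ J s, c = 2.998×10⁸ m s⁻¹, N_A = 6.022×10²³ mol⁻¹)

Photon energy at 464 nm: hc/λ = (6.626×10⁻³⁴)(2.998×10⁸)/(464×10⁻⁹) = 4.281×10⁻¹⁹ J.
Energy delivered: (7.74 mW)(5610 s) = 43.42 J.
Photons incident: 43.42 / 4.281×10⁻¹⁹ = 1.014×10²⁰, i.e. 1.014×10²⁰/6.022×10²³ = 1.684×10⁻⁴ mol.
Fraction absorbed: 1 − 10^(−1.03) = 0.9067.
Photons absorbed: 0.9067 × 1.684×10⁻⁴ = 1.527×10⁻⁴ mol.
Product: Φ × n_abs = 0.648 × 1.527×10⁻⁴ = 9.895×10⁻⁵ mol.
As a count: 9.895×10⁻⁵ × 6.022×10²³ = 5.96×10¹⁹.

5.96×10¹⁹ species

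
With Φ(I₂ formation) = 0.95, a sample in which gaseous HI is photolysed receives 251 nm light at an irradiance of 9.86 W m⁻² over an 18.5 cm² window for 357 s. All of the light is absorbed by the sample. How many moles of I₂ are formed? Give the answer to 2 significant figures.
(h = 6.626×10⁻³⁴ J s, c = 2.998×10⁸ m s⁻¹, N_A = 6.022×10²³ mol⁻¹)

Photon energy at 251 nm: hc/λ = (6.626×10⁻³⁴)(2.998×10⁸)/(251×10⁻⁹) = 7.914×10⁻¹⁹ J.
Energy delivered: (9.86 W m⁻²)(18.5×10⁻⁴ m²)(357 s) = 6.512 J.
Photons incident: 6.512 / 7.914×10⁻¹⁹ = 8.228×10¹⁸, i.e. 8.228×10¹⁸/6.022×10²³ = 1.366×10⁻⁵ mol.
Product: Φ × n_abs = 0.95 × 1.366×10⁻⁵ = 1.298×10⁻⁵ mol.

1.3×10⁻⁵ mol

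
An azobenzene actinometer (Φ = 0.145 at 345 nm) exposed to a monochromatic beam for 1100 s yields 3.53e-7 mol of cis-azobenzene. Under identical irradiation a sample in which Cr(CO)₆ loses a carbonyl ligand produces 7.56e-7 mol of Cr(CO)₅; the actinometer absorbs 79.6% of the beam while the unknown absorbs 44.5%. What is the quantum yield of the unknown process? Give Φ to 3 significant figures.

Photons absorbed by the actinometer: 3.53e-7 / 0.145 = 2.434e-6 mol.
Incident flux: 2.434e-6 / 0.796 = 3.058e-6 einstein.
Absorbed by unknown: 0.445 × 3.058e-6 = 1.361e-6 mol.
Φ(unknown) = 7.56e-7 / 1.361e-6 = 0.555.

Φ = 0.555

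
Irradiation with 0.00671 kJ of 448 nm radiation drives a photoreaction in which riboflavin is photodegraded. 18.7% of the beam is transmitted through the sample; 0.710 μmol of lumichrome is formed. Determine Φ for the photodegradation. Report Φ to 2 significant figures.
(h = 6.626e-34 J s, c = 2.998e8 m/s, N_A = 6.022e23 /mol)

Φ = 0.035

Product: 0.710 μmol = 7.10e-7 mol.
Photon energy at 448 nm: hc/λ = (6.626e-34)(2.998e8)/(448e-9) = 4.434e-19 J.
Incident energy: 0.00671 kJ = 6.71 J.
Photons incident: 6.71 / 4.434e-19 = 1.513e19, i.e. 1.513e19/6.022e23 = 2.512e-5 mol.
Fraction absorbed: 1 − 18.7/100 = 0.8130.
Photons absorbed: 0.8130 × 2.512e-5 = 2.042e-5 mol.
Φ = 7.10e-7 mol / 2.042e-5 mol photons = 0.035.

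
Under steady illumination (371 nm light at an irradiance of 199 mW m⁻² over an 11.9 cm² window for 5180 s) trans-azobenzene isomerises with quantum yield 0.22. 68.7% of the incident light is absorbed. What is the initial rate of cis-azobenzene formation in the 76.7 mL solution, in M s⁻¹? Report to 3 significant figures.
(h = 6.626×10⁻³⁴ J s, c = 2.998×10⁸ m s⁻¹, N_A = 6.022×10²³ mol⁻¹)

Photon energy at 371 nm: hc/λ = (6.626×10⁻³⁴)(2.998×10⁸)/(371×10⁻⁹) = 5.354×10⁻¹⁹ J.
Energy delivered: (199 mW m⁻²)(11.9×10⁻⁴ m²)(5180 s) = 1.227 J.
Photons incident: 1.227 / 5.354×10⁻¹⁹ = 2.292×10¹⁸, i.e. 2.292×10¹⁸/6.022×10²³ = 3.806×10⁻⁶ mol.
Photons absorbed: 0.687 × 3.806×10⁻⁶ = 2.615×10⁻⁶ mol.
Product formed: 0.22 × 2.615×10⁻⁶ = 5.753×10⁻⁷ mol.
Rate: 5.753×10⁻⁷ mol / (5180 s × 0.0767 L) = 1.45×10⁻⁹ M s⁻¹.

1.45×10⁻⁹ M s⁻¹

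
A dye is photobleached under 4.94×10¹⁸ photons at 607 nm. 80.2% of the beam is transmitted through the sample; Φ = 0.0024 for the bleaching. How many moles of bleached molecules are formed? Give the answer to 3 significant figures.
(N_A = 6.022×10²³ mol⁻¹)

3.90×10⁻⁹ mol

Moles of photons: 4.94×10¹⁸ / 6.022×10²³ = 8.203×10⁻⁶ mol.
Fraction absorbed: 1 − 80.2/100 = 0.1980.
Photons absorbed: 0.1980 × 8.203×10⁻⁶ = 1.624×10⁻⁶ mol.
Product: Φ × n_abs = 0.0024 × 1.624×10⁻⁶ = 3.898×10⁻⁹ mol.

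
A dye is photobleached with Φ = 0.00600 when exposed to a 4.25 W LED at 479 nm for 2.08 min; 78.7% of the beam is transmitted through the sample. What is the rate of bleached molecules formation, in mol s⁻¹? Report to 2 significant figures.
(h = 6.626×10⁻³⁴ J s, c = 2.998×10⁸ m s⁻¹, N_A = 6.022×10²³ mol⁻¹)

Photon energy at 479 nm: hc/λ = (6.626×10⁻³⁴)(2.998×10⁸)/(479×10⁻⁹) = 4.147×10⁻¹⁹ J.
Energy delivered: (4.25 W)(124.8 s) = 530.4 J.
Photons incident: 530.4 / 4.147×10⁻¹⁹ = 1.279×10²¹, i.e. 1.279×10²¹/6.022×10²³ = 0.002124 mol.
Fraction absorbed: 1 − 78.7/100 = 0.2130.
Photons absorbed: 0.2130 × 0.002124 = 4.524×10⁻⁴ mol.
Product formed: 0.00600 × 4.524×10⁻⁴ = 2.714×10⁻⁶ mol.
Rate: 2.714×10⁻⁶ / 124.8 s = 2.2×10⁻⁸ mol s⁻¹.

2.2×10⁻⁸ mol s⁻¹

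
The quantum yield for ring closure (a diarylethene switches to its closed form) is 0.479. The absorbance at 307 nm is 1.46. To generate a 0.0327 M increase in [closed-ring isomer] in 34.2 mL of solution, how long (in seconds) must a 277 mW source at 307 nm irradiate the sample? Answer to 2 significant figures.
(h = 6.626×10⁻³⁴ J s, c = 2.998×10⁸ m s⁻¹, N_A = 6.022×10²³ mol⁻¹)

Product: (0.0327 M)(0.0342 L) = 0.001118 mol.
Photons that must be absorbed: 0.001118 / 0.479 = 0.002334 mol.
Fraction absorbed: 1 − 10^(−1.46) = 0.9653.
Incident photons needed: 0.002334 / 0.9653 = 0.002418 mol.
Photon energy: hc/λ = 6.471×10⁻¹⁹ J; per mole, 3.897×10⁵ J mol⁻¹.
Energy required: 0.002418 × 3.897×10⁵ = 942.3 J.
Time: 942.3 J / 0.277 W = 3400 s.

t ≈ 3400 s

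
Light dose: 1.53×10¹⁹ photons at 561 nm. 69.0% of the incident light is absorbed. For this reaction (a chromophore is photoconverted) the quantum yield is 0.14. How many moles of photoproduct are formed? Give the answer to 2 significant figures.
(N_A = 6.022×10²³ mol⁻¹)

2.5×10⁻⁶ mol

Moles of photons: 1.53×10¹⁹ / 6.022×10²³ = 2.541×10⁻⁵ mol.
Photons absorbed: 0.690 × 2.541×10⁻⁵ = 1.753×10⁻⁵ mol.
Product: Φ × n_abs = 0.14 × 1.753×10⁻⁵ = 2.454×10⁻⁶ mol.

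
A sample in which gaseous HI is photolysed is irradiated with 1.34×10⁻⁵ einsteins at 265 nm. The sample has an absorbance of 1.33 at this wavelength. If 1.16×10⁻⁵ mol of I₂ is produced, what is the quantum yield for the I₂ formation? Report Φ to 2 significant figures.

Fraction absorbed: 1 − 10^(−1.33) = 0.9532.
Photons absorbed: 0.9532 × 1.34×10⁻⁵ = 1.277×10⁻⁵ mol.
Φ = 1.16×10⁻⁵ mol / 1.277×10⁻⁵ mol photons = 0.91.

Φ = 0.91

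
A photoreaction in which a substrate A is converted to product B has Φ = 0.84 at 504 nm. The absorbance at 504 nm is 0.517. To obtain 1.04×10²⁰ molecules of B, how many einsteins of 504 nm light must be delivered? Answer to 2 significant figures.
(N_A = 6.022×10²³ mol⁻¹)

3.0×10⁻⁴ einstein

Product: 1.04×10²⁰ / 6.022×10²³ = 1.727×10⁻⁴ mol.
Photons that must be absorbed: 1.727×10⁻⁴ / 0.84 = 2.056×10⁻⁴ mol.
Fraction absorbed: 1 − 10^(−0.517) = 0.6959.
Incident photons needed: 2.056×10⁻⁴ / 0.6959 = 2.954×10⁻⁴ mol.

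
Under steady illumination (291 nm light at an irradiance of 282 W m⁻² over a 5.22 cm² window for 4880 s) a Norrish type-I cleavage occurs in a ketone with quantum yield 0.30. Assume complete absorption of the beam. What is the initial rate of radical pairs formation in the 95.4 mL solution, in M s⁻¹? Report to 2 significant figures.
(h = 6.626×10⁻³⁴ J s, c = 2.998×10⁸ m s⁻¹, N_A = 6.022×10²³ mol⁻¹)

1.1×10⁻⁶ M s⁻¹

Photon energy at 291 nm: hc/λ = (6.626×10⁻³⁴)(2.998×10⁸)/(291×10⁻⁹) = 6.826×10⁻¹⁹ J.
Energy delivered: (282 W m⁻²)(5.22×10⁻⁴ m²)(4880 s) = 718.4 J.
Photons incident: 718.4 / 6.826×10⁻¹⁹ = 1.052×10²¹, i.e. 1.052×10²¹/6.022×10²³ = 0.001747 mol.
Product formed: 0.30 × 0.001747 = 5.241×10⁻⁴ mol.
Rate: 5.241×10⁻⁴ mol / (4880 s × 0.0954 L) = 1.1×10⁻⁶ M s⁻¹.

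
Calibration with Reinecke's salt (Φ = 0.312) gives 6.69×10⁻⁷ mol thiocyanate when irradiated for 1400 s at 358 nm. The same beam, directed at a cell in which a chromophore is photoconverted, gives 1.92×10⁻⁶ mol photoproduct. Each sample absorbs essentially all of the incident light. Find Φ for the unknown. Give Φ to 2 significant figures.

Φ = 0.90

Photons absorbed by the actinometer: 6.69×10⁻⁷ / 0.312 = 2.144×10⁻⁶ mol.
Φ(unknown) = 1.92×10⁻⁶ / 2.144×10⁻⁶ = 0.90.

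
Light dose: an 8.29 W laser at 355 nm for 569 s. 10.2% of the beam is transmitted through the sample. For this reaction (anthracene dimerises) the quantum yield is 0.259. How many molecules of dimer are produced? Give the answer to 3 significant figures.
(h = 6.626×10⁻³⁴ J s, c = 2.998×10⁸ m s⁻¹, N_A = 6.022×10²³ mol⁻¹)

Photon energy at 355 nm: hc/λ = (6.626×10⁻³⁴)(2.998×10⁸)/(355×10⁻⁹) = 5.596×10⁻¹⁹ J.
Energy delivered: (8.29 W)(569 s) = 4717 J.
Photons incident: 4717 / 5.596×10⁻¹⁹ = 8.429×10²¹, i.e. 8.429×10²¹/6.022×10²³ = 0.01400 mol.
Fraction absorbed: 1 − 10.2/100 = 0.8980.
Photons absorbed: 0.8980 × 0.01400 = 0.01257 mol.
Product: Φ × n_abs = 0.259 × 0.01257 = 0.003256 mol.
As a count: 0.003256 × 6.022×10²³ = 1.96×10²¹.

1.96×10²¹ molecules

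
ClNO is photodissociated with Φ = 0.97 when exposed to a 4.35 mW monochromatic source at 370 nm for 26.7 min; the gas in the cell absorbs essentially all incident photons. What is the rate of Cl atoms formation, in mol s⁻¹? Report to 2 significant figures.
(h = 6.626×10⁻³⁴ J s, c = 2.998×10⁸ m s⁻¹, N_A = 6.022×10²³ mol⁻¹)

1.3×10⁻⁸ mol s⁻¹

Photon energy at 370 nm: hc/λ = (6.626×10⁻³⁴)(2.998×10⁸)/(370×10⁻⁹) = 5.369×10⁻¹⁹ J.
Energy delivered: (4.35 mW)(1602 s) = 6.969 J.
Photons incident: 6.969 / 5.369×10⁻¹⁹ = 1.298×10¹⁹, i.e. 1.298×10¹⁹/6.022×10²³ = 2.155×10⁻⁵ mol.
Product formed: 0.97 × 2.155×10⁻⁵ = 2.090×10⁻⁵ mol.
Rate: 2.090×10⁻⁵ / 1602 s = 1.3×10⁻⁸ mol s⁻¹.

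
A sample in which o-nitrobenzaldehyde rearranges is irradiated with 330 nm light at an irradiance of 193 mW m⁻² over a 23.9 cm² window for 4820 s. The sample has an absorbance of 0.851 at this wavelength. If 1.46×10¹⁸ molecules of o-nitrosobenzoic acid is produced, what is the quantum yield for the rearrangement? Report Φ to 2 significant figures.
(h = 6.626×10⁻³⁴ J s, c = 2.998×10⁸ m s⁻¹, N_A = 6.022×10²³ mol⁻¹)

Φ = 0.46

Product: 1.46×10¹⁸ / 6.022×10²³ = 2.424×10⁻⁶ mol.
Photon energy at 330 nm: hc/λ = (6.626×10⁻³⁴)(2.998×10⁸)/(330×10⁻⁹) = 6.020×10⁻¹⁹ J.
Energy delivered: (193 mW m⁻²)(23.9×10⁻⁴ m²)(4820 s) = 2.223 J.
Photons incident: 2.223 / 6.020×10⁻¹⁹ = 3.693×10¹⁸, i.e. 3.693×10¹⁸/6.022×10²³ = 6.133×10⁻⁶ mol.
Fraction absorbed: 1 − 10^(−0.851) = 0.8591.
Photons absorbed: 0.8591 × 6.133×10⁻⁶ = 5.269×10⁻⁶ mol.
Φ = 2.424×10⁻⁶ mol / 5.269×10⁻⁶ mol photons = 0.46.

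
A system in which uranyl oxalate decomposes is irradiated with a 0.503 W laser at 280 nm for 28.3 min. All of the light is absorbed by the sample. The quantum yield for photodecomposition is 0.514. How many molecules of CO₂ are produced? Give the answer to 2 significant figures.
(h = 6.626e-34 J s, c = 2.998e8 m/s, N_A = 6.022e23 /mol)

6.2e20 molecules

Photon energy at 280 nm: hc/λ = (6.626e-34)(2.998e8)/(280e-9) = 7.095e-19 J.
Energy delivered: (0.503 W)(1698 s) = 854.1 J.
Photons incident: 854.1 / 7.095e-19 = 1.204e21, i.e. 1.204e21/6.022e23 = 0.001999 mol.
Product: Φ × n_abs = 0.514 × 0.001999 = 0.001027 mol.
As a count: 0.001027 × 6.022e23 = 6.2e20.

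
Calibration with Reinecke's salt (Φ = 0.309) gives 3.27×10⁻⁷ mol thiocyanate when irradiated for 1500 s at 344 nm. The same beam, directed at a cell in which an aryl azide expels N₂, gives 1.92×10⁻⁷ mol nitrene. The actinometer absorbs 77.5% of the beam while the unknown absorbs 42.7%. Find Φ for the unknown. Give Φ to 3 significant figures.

Φ = 0.329

Photons absorbed by the actinometer: 3.27×10⁻⁷ / 0.309 = 1.058×10⁻⁶ mol.
Incident flux: 1.058×10⁻⁶ / 0.775 = 1.365×10⁻⁶ einstein.
Absorbed by unknown: 0.427 × 1.365×10⁻⁶ = 5.829×10⁻⁷ mol.
Φ(unknown) = 1.92×10⁻⁷ / 5.829×10⁻⁷ = 0.329.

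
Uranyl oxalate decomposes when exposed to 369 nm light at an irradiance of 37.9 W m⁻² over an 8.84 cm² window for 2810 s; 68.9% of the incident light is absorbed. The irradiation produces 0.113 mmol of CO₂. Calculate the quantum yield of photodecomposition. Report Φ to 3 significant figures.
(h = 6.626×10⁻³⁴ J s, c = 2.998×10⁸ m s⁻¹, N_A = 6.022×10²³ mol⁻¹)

Product: 0.113 mmol = 1.13×10⁻⁴ mol.
Photon energy at 369 nm: hc/λ = (6.626×10⁻³⁴)(2.998×10⁸)/(369×10⁻⁹) = 5.383×10⁻¹⁹ J.
Energy delivered: (37.9 W m⁻²)(8.84×10⁻⁴ m²)(2810 s) = 94.15 J.
Photons incident: 94.15 / 5.383×10⁻¹⁹ = 1.749×10²⁰, i.e. 1.749×10²⁰/6.022×10²³ = 2.904×10⁻⁴ mol.
Photons absorbed: 0.689 × 2.904×10⁻⁴ = 2.001×10⁻⁴ mol.
Φ = 1.13×10⁻⁴ mol / 2.001×10⁻⁴ mol photons = 0.565.

Φ = 0.565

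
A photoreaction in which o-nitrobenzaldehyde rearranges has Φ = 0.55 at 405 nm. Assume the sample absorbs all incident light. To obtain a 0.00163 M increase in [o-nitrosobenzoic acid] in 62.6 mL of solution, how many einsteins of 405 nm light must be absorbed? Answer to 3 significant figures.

Product: (0.00163 M)(0.0626 L) = 1.020×10⁻⁴ mol.
Photons that must be absorbed: 1.020×10⁻⁴ / 0.55 = 1.855×10⁻⁴ mol.

1.86×10⁻⁴ einstein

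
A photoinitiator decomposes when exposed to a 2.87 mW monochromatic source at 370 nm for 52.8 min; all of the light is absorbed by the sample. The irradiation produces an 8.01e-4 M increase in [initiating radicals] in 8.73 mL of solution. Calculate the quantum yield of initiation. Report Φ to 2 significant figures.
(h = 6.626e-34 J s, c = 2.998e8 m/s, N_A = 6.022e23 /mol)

Φ = 0.25

Product: (8.01e-4 M)(0.00873 L) = 6.993e-6 mol.
Photon energy at 370 nm: hc/λ = (6.626e-34)(2.998e8)/(370e-9) = 5.369e-19 J.
Energy delivered: (2.87 mW)(3168 s) = 9.092 J.
Photons incident: 9.092 / 5.369e-19 = 1.693e19, i.e. 1.693e19/6.022e23 = 2.811e-5 mol.
Φ = 6.993e-6 mol / 2.811e-5 mol photons = 0.25.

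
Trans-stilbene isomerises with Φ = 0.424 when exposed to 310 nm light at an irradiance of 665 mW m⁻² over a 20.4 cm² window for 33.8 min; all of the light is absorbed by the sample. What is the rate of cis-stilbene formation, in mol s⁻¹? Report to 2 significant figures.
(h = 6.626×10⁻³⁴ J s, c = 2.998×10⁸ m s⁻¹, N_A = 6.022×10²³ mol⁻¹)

1.5×10⁻⁹ mol s⁻¹

Photon energy at 310 nm: hc/λ = (6.626×10⁻³⁴)(2.998×10⁸)/(310×10⁻⁹) = 6.408×10⁻¹⁹ J.
Energy delivered: (665 mW m⁻²)(20.4×10⁻⁴ m²)(2028 s) = 2.751 J.
Photons incident: 2.751 / 6.408×10⁻¹⁹ = 4.293×10¹⁸, i.e. 4.293×10¹⁸/6.022×10²³ = 7.129×10⁻⁶ mol.
Product formed: 0.424 × 7.129×10⁻⁶ = 3.023×10⁻⁶ mol.
Rate: 3.023×10⁻⁶ / 2028 s = 1.5×10⁻⁹ mol s⁻¹.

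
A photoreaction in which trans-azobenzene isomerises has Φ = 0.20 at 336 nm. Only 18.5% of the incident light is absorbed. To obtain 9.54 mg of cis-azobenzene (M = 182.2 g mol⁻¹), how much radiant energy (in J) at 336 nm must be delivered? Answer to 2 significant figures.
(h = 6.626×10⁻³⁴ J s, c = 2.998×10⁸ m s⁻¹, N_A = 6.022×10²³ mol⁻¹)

Product: 9.54 mg / 182.2 g mol⁻¹ = 5.236×10⁻⁵ mol.
Photons that must be absorbed: 5.236×10⁻⁵ / 0.20 = 2.618×10⁻⁴ mol.
Incident photons needed: 2.618×10⁻⁴ / 0.185 = 0.001415 mol.
Photon energy: hc/λ = 5.912×10⁻¹⁹ J; per mole, 3.560×10⁵ J mol⁻¹.
Energy required: 0.001415 × 3.560×10⁵ = 500 J.

500 J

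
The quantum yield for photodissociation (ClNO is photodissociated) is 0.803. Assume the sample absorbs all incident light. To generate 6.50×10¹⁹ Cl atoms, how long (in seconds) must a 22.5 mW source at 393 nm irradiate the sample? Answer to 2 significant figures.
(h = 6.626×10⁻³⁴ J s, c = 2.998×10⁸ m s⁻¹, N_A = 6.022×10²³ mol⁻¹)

t ≈ 1800 s

Product: 6.50×10¹⁹ / 6.022×10²³ = 1.079×10⁻⁴ mol.
Photons that must be absorbed: 1.079×10⁻⁴ / 0.803 = 1.344×10⁻⁴ mol.
Photon energy: hc/λ = 5.055×10⁻¹⁹ J; per mole, 3.044×10⁵ J mol⁻¹.
Energy required: 1.344×10⁻⁴ × 3.044×10⁵ = 40.91 J.
Time: 40.91 J / 0.0225 W = 1800 s.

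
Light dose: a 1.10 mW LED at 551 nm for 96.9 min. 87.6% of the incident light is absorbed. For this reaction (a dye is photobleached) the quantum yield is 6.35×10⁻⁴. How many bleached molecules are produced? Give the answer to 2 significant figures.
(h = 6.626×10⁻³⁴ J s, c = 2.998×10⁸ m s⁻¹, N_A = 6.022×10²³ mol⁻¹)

Photon energy at 551 nm: hc/λ = (6.626×10⁻³⁴)(2.998×10⁸)/(551×10⁻⁹) = 3.605×10⁻¹⁹ J.
Energy delivered: (1.10 mW)(5814 s) = 6.395 J.
Photons incident: 6.395 / 3.605×10⁻¹⁹ = 1.774×10¹⁹, i.e. 1.774×10¹⁹/6.022×10²³ = 2.946×10⁻⁵ mol.
Photons absorbed: 0.876 × 2.946×10⁻⁵ = 2.581×10⁻⁵ mol.
Product: Φ × n_abs = 6.35×10⁻⁴ × 2.581×10⁻⁵ = 1.639×10⁻⁸ mol.
As a count: 1.639×10⁻⁸ × 6.022×10²³ = 9.9×10¹⁵.

9.9×10¹⁵ bleached molecules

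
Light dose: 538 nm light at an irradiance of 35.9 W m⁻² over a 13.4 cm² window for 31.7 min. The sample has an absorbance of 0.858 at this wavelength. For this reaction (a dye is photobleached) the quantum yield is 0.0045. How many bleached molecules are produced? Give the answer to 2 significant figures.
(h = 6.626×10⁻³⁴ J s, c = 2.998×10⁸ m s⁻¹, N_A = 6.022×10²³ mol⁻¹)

9.6×10¹⁷ bleached molecules

Photon energy at 538 nm: hc/λ = (6.626×10⁻³⁴)(2.998×10⁸)/(538×10⁻⁹) = 3.692×10⁻¹⁹ J.
Energy delivered: (35.9 W m⁻²)(13.4×10⁻⁴ m²)(1902 s) = 91.50 J.
Photons incident: 91.50 / 3.692×10⁻¹⁹ = 2.478×10²⁰, i.e. 2.478×10²⁰/6.022×10²³ = 4.115×10⁻⁴ mol.
Fraction absorbed: 1 − 10^(−0.858) = 0.8613.
Photons absorbed: 0.8613 × 4.115×10⁻⁴ = 3.544×10⁻⁴ mol.
Product: Φ × n_abs = 0.0045 × 3.544×10⁻⁴ = 1.595×10⁻⁶ mol.
As a count: 1.595×10⁻⁶ × 6.022×10²³ = 9.6×10¹⁷.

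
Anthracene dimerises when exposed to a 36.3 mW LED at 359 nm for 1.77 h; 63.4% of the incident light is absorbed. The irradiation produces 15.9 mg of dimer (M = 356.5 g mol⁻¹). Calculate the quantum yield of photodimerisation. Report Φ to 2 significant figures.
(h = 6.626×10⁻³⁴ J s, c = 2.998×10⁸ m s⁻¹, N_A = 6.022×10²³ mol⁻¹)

Product: 15.9 mg / 356.5 g mol⁻¹ = 4.460×10⁻⁵ mol.
Photon energy at 359 nm: hc/λ = (6.626×10⁻³⁴)(2.998×10⁸)/(359×10⁻⁹) = 5.533×10⁻¹⁹ J.
Energy delivered: (36.3 mW)(6372 s) = 231.3 J.
Photons incident: 231.3 / 5.533×10⁻¹⁹ = 4.180×10²⁰, i.e. 4.180×10²⁰/6.022×10²³ = 6.941×10⁻⁴ mol.
Photons absorbed: 0.634 × 6.941×10⁻⁴ = 4.401×10⁻⁴ mol.
Φ = 4.460×10⁻⁵ mol / 4.401×10⁻⁴ mol photons = 0.10.

Φ = 0.10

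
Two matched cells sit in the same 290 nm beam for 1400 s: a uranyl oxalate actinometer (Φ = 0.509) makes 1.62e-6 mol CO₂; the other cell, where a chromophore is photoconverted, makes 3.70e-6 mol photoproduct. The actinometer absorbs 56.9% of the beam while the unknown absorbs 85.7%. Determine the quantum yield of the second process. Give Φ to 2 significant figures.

Φ = 0.77

Photons absorbed by the actinometer: 1.62e-6 / 0.509 = 3.183e-6 mol.
Incident flux: 3.183e-6 / 0.569 = 5.594e-6 einstein.
Absorbed by unknown: 0.857 × 5.594e-6 = 4.794e-6 mol.
Φ(unknown) = 3.70e-6 / 4.794e-6 = 0.77.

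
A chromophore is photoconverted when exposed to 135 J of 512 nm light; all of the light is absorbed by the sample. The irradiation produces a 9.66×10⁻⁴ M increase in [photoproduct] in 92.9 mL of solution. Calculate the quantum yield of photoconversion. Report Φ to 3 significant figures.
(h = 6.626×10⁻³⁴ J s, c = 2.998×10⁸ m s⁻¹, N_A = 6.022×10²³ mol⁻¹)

Product: (9.66×10⁻⁴ M)(0.0929 L) = 8.974×10⁻⁵ mol.
Photon energy at 512 nm: hc/λ = (6.626×10⁻³⁴)(2.998×10⁸)/(512×10⁻⁹) = 3.880×10⁻¹⁹ J.
Photons incident: 135 / 3.880×10⁻¹⁹ = 3.479×10²⁰, i.e. 3.479×10²⁰/6.022×10²³ = 5.777×10⁻⁴ mol.
Φ = 8.974×10⁻⁵ mol / 5.777×10⁻⁴ mol photons = 0.155.

Φ = 0.155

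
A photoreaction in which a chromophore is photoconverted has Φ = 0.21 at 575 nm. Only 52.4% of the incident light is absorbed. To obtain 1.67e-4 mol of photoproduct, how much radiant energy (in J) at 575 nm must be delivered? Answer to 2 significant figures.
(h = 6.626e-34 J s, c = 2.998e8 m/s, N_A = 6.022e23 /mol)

Photons that must be absorbed: 1.67e-4 / 0.21 = 7.952e-4 mol.
Incident photons needed: 7.952e-4 / 0.524 = 0.001518 mol.
Photon energy: hc/λ = 3.455e-19 J; per mole, 2.081e5 J mol⁻¹.
Energy required: 0.001518 × 2.081e5 = 320 J.

320 J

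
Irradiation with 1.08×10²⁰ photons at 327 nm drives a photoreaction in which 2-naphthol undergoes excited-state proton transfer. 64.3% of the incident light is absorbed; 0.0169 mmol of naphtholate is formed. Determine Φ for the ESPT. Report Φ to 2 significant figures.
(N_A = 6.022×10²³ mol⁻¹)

Product: 0.0169 mmol = 1.69×10⁻⁵ mol.
Moles of photons: 1.08×10²⁰ / 6.022×10²³ = 1.793×10⁻⁴ mol.
Photons absorbed: 0.643 × 1.793×10⁻⁴ = 1.153×10⁻⁴ mol.
Φ = 1.69×10⁻⁵ mol / 1.153×10⁻⁴ mol photons = 0.15.

Φ = 0.15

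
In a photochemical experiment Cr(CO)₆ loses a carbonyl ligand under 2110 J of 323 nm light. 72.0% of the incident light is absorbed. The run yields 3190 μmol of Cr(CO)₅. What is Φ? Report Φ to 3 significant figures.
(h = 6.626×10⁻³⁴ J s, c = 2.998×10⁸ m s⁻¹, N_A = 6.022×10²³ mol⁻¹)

Product: 3190 μmol = 0.00319 mol.
Photon energy at 323 nm: hc/λ = (6.626×10⁻³⁴)(2.998×10⁸)/(323×10⁻⁹) = 6.150×10⁻¹⁹ J.
Photons incident: 2110 / 6.150×10⁻¹⁹ = 3.431×10²¹, i.e. 3.431×10²¹/6.022×10²³ = 0.005697 mol.
Photons absorbed: 0.720 × 0.005697 = 0.004102 mol.
Φ = 0.00319 mol / 0.004102 mol photons = 0.778.

Φ = 0.778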